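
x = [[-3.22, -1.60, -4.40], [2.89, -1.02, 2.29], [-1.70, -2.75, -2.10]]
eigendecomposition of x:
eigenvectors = [[0.68+0.00j, 0.53-0.36j, 0.53+0.36j], [0.25+0.00j, (-0.67+0j), -0.67-0.00j], [-0.69+0.00j, 0.04-0.36j, (0.04+0.36j)]]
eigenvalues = [(0.6+0j), (-3.47+2.79j), (-3.47-2.79j)]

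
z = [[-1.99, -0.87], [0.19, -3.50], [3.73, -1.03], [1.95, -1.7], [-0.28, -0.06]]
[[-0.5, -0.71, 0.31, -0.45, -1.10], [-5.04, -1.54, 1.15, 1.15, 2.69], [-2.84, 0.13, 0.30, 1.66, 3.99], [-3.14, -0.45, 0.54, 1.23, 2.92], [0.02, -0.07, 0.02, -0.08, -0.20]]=z@[[-0.37, 0.16, -0.01, 0.36, 0.87], [1.42, 0.45, -0.33, -0.31, -0.72]]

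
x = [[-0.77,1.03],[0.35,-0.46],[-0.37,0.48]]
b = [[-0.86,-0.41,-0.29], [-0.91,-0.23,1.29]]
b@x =[[0.63, -0.84],  [0.14, -0.21]]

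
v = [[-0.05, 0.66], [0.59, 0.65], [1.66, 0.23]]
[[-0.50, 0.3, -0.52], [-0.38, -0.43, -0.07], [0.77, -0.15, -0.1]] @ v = [[-0.66, -0.25], [-0.35, -0.55], [-0.29, 0.39]]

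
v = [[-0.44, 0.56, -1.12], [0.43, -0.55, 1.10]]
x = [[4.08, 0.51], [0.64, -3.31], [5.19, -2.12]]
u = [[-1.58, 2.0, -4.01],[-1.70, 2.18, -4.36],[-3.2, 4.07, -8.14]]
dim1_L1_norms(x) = [4.59, 3.95, 7.31]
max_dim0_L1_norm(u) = 16.51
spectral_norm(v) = 1.86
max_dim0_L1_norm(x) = 9.91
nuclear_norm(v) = 1.86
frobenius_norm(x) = 7.73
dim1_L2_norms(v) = [1.33, 1.3]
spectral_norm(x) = 6.91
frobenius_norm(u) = 11.93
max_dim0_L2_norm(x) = 6.63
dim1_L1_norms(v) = [2.12, 2.08]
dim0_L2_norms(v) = [0.62, 0.78, 1.57]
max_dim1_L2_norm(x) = 5.61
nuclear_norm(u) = 11.95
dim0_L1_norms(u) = [6.48, 8.25, 16.51]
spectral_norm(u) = 11.93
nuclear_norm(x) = 10.36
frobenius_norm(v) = 1.86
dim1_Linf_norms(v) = [1.12, 1.1]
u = x @ v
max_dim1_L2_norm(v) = 1.33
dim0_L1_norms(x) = [9.91, 5.94]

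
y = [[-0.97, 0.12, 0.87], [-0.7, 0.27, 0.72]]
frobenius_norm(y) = 1.67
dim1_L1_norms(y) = [1.96, 1.69]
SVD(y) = [[-0.78, -0.62], [-0.62, 0.78]] @ diag([1.6647036078490396, 0.14920421580636284]) @ [[0.72, -0.16, -0.68],[0.36, 0.92, 0.16]]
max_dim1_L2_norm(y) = 1.31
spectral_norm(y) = 1.66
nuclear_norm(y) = 1.81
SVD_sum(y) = [[-0.94, 0.21, 0.89], [-0.74, 0.16, 0.7]] + [[-0.03, -0.09, -0.02], [0.04, 0.11, 0.02]]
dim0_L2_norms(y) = [1.2, 0.3, 1.13]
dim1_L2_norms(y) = [1.31, 1.04]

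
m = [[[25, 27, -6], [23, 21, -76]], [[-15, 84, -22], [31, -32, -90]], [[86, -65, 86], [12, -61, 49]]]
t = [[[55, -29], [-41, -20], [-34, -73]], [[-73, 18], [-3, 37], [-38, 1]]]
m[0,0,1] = 27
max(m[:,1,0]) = 31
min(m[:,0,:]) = -65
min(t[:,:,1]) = -73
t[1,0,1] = 18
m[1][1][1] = -32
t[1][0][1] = 18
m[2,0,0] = 86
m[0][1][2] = -76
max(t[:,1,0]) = -3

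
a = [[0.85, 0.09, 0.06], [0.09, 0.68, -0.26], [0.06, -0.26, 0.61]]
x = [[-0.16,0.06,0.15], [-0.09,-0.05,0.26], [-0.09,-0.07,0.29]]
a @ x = [[-0.15,0.04,0.17], [-0.05,-0.01,0.11], [-0.04,-0.03,0.12]]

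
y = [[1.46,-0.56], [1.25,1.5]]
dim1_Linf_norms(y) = [1.46, 1.5]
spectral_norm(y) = 2.08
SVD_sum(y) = [[0.83, 0.5], [1.58, 0.95]] + [[0.63, -1.06], [-0.33, 0.55]]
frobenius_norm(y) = 2.50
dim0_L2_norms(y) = [1.92, 1.6]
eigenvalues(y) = [(1.48+0.84j), (1.48-0.84j)]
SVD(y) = [[-0.46, -0.89], [-0.89, 0.46]] @ diag([2.080348661042452, 1.3891902132173533]) @ [[-0.86, -0.51], [-0.51, 0.86]]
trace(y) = 2.96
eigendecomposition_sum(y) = [[0.73+0.44j,-0.28+0.50j], [(0.62-1.11j),0.75+0.40j]] + [[0.73-0.44j, -0.28-0.50j], [(0.62+1.11j), 0.75-0.40j]]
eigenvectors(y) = [[0.01-0.56j,0.01+0.56j], [-0.83+0.00j,-0.83-0.00j]]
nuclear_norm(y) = 3.47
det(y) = 2.89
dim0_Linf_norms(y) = [1.46, 1.5]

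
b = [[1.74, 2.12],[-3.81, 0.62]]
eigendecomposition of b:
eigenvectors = [[(-0.12-0.59j),(-0.12+0.59j)], [0.80+0.00j,0.80-0.00j]]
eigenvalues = [(1.18+2.79j), (1.18-2.79j)]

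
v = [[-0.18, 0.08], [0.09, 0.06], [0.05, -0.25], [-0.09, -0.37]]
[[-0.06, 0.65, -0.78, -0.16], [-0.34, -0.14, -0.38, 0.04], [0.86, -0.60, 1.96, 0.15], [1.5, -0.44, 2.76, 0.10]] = v @ [[-1.32, -2.78, 0.92, 0.72], [-3.72, 1.86, -7.67, -0.44]]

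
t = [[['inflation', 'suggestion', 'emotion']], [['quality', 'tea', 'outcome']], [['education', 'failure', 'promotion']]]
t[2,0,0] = 'education'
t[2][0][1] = 'failure'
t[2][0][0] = 'education'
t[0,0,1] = 'suggestion'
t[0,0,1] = 'suggestion'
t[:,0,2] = ['emotion', 'outcome', 'promotion']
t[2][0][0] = 'education'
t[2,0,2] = 'promotion'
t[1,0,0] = 'quality'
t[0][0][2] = 'emotion'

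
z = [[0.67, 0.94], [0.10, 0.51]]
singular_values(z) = [1.25, 0.2]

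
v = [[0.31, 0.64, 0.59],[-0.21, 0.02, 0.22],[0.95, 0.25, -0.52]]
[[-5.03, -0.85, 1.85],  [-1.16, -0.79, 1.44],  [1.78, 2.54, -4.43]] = v @[[1.46, 3.19, -0.98], [-5.45, -2.59, -1.96], [-3.38, -0.31, 5.78]]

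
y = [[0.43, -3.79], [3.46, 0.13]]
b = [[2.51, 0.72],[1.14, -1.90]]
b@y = [[3.57, -9.42], [-6.08, -4.57]]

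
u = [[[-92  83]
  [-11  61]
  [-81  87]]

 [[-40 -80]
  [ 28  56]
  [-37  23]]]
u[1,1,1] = 56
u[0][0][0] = -92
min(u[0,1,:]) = -11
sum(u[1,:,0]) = -49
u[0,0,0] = -92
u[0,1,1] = 61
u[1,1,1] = 56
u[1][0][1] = -80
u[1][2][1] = 23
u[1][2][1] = 23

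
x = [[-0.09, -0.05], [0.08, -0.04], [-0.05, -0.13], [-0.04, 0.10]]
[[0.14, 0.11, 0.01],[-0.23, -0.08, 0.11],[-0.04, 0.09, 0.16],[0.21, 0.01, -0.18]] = x@ [[-2.28, -1.09, 0.67], [1.22, -0.29, -1.49]]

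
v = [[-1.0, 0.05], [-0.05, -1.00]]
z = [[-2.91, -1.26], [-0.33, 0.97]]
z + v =[[-3.91, -1.21],  [-0.38, -0.03]]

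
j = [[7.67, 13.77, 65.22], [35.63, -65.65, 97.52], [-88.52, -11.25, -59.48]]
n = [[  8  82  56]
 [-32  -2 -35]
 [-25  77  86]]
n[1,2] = -35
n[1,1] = -2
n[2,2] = 86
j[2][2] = -59.48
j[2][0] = -88.52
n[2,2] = 86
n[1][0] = -32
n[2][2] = 86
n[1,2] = -35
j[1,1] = -65.65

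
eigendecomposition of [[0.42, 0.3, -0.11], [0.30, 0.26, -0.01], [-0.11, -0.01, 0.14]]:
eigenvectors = [[0.79, 0.60, -0.13], [0.59, -0.68, 0.44], [-0.18, 0.43, 0.89]]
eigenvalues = [0.67, 0.0, 0.15]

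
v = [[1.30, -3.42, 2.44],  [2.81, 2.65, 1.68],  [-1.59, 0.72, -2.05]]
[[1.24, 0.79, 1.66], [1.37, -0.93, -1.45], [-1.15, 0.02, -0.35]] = v@[[0.35, 0.17, -0.23], [-0.03, -0.36, -0.43], [0.28, -0.27, 0.2]]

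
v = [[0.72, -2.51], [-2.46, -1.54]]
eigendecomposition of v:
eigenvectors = [[0.84, 0.55], [-0.54, 0.84]]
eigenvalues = [2.32, -3.14]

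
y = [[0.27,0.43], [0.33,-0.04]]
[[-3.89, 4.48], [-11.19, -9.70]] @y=[[0.43, -1.85], [-6.22, -4.42]]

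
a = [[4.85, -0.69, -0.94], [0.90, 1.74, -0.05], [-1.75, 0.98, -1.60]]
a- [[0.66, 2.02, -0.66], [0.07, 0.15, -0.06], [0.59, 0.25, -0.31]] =[[4.19,-2.71,-0.28], [0.83,1.59,0.01], [-2.34,0.73,-1.29]]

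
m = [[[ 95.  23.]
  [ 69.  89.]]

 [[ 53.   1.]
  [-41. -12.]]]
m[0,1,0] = 69.0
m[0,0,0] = 95.0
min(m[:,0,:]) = 1.0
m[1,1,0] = -41.0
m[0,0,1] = 23.0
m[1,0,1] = 1.0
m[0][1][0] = 69.0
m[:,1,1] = [89.0, -12.0]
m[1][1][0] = -41.0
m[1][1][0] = -41.0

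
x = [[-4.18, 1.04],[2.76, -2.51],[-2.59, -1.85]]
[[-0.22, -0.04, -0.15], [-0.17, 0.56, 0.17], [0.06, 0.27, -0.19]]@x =[[1.2, 0.15], [1.82, -1.90], [0.99, -0.26]]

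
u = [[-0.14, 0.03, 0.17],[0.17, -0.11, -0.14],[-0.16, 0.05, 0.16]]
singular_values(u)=[0.4, 0.06, 0.01]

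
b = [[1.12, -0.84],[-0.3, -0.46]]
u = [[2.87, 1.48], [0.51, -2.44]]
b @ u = [[2.79, 3.71], [-1.10, 0.68]]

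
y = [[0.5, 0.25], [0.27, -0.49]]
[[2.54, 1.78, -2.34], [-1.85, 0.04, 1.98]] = y @ [[2.51, 2.83, -2.08], [5.15, 1.48, -5.19]]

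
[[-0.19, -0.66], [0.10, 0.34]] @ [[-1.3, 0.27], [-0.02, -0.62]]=[[0.26,0.36], [-0.14,-0.18]]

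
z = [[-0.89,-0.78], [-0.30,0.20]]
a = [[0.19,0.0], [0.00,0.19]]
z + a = [[-0.70, -0.78], [-0.30, 0.39]]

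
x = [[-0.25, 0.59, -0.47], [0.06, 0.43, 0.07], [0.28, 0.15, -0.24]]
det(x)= 0.101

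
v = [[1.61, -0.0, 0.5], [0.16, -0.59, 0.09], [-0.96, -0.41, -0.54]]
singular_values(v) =[2.02, 0.7, 0.18]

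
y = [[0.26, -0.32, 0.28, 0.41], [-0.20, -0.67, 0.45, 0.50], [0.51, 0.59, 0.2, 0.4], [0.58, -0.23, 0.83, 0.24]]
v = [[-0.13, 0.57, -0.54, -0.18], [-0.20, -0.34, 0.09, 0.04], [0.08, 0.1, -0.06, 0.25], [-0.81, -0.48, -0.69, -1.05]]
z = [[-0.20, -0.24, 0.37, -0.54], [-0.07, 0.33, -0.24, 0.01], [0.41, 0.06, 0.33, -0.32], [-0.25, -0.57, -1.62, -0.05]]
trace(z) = 0.41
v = z @ y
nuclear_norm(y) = 3.08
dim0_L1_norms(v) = [1.22, 1.49, 1.38, 1.52]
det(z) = 0.19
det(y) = 0.12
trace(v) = -1.58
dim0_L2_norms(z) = [0.52, 0.7, 1.71, 0.63]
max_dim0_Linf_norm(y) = 0.83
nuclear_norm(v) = 2.76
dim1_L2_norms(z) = [0.73, 0.41, 0.62, 1.74]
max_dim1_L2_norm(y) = 1.07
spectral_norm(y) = 1.41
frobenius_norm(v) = 1.84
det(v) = 0.02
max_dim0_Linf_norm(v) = 1.05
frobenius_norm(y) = 1.82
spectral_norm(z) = 1.80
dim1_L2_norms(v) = [0.82, 0.41, 0.29, 1.57]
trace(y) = 0.03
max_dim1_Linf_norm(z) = 1.62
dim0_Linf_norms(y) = [0.58, 0.67, 0.83, 0.5]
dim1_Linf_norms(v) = [0.57, 0.34, 0.25, 1.05]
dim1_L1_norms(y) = [1.27, 1.82, 1.7, 1.88]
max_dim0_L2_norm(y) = 1.0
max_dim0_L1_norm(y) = 1.81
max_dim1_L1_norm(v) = 3.03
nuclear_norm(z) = 3.31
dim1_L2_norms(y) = [0.65, 0.97, 0.9, 1.07]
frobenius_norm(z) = 2.02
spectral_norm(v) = 1.61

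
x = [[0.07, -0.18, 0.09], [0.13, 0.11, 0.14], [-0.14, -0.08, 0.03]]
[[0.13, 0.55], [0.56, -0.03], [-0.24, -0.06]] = x@ [[1.63, 1.79], [0.81, -2.39], [1.83, -0.02]]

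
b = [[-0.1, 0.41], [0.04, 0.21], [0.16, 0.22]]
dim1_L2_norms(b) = [0.42, 0.21, 0.27]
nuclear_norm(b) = 0.70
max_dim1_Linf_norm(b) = 0.41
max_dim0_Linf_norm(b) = 0.41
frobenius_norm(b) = 0.55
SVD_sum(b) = [[0.00, 0.41], [0.00, 0.21], [0.0, 0.22]] + [[-0.1, 0.00],  [0.04, -0.00],  [0.16, -0.00]]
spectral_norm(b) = 0.51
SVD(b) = [[-0.80, 0.54], [-0.41, -0.19], [-0.43, -0.82]] @ diag([0.5105195936753298, 0.19279456546691354]) @ [[-0.01, -1.00], [-1.0, 0.01]]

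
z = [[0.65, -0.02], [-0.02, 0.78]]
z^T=[[0.65,-0.02], [-0.02,0.78]]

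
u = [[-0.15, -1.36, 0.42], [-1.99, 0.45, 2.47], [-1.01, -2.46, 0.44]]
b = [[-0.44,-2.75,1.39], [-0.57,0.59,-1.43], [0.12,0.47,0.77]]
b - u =[[-0.29,-1.39,0.97], [1.42,0.14,-3.9], [1.13,2.93,0.33]]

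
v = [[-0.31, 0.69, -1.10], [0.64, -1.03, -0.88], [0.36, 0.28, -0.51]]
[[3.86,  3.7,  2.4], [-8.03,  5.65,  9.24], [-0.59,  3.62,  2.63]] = v@[[-4.36,  3.81,  2.77], [4.58,  0.44,  -3.07], [0.59,  -4.16,  -4.89]]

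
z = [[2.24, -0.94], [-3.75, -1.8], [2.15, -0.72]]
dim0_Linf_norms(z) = [3.75, 1.8]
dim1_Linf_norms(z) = [2.24, 3.75, 2.15]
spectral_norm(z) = 4.92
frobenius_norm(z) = 5.32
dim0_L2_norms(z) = [4.87, 2.15]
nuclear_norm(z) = 6.96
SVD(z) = [[-0.42, -0.63], [0.81, -0.58], [-0.41, -0.51]] @ diag([4.918637427187353, 2.0375489834288114]) @ [[-0.99, -0.16], [-0.16, 0.99]]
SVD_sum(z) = [[2.04, 0.32], [-3.94, -0.62], [1.99, 0.31]] + [[0.20, -1.26], [0.19, -1.18], [0.16, -1.03]]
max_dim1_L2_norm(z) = 4.16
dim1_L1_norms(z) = [3.18, 5.55, 2.87]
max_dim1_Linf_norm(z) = 3.75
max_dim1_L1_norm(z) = 5.55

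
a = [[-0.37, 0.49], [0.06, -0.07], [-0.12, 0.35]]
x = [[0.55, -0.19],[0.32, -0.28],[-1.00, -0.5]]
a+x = [[0.18, 0.30], [0.38, -0.35], [-1.12, -0.15]]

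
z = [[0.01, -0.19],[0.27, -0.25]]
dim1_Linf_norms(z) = [0.19, 0.27]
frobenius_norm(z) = 0.41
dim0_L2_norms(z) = [0.27, 0.31]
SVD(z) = [[-0.39, -0.92], [-0.92, 0.39]] @ diag([0.3954371405088114, 0.12340773033410248]) @ [[-0.64,0.77], [0.77,0.64]]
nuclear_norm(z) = 0.52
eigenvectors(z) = [[0.37+0.53j, (0.37-0.53j)], [0.77+0.00j, 0.77-0.00j]]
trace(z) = -0.24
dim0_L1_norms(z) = [0.28, 0.44]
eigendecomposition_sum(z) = [[(0.01+0.13j),-0.10-0.06j],[0.14+0.09j,(-0.12+0.05j)]] + [[0.00-0.13j, (-0.1+0.06j)], [0.14-0.09j, -0.12-0.05j]]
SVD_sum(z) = [[0.1,-0.12], [0.23,-0.28]] + [[-0.09, -0.07], [0.04, 0.03]]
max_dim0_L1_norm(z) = 0.44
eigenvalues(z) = [(-0.12+0.19j), (-0.12-0.19j)]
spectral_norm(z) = 0.40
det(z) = 0.05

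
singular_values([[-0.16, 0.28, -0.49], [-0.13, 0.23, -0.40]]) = [0.76, 0.0]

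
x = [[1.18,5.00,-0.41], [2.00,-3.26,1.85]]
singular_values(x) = [6.13, 2.65]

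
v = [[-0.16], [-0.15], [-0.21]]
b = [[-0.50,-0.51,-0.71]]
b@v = [[0.31]]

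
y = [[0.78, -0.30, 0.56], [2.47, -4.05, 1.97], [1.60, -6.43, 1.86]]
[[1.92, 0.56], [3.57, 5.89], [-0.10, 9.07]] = y @ [[1.39, -0.21],[0.94, -1.29],[2.0, 0.60]]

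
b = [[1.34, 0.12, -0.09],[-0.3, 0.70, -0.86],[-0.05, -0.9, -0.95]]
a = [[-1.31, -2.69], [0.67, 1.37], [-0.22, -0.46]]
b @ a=[[-1.66, -3.40], [1.05, 2.16], [-0.33, -0.66]]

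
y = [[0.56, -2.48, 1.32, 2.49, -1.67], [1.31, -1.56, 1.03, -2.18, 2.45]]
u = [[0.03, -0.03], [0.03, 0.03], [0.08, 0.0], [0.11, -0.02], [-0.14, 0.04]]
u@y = [[-0.02, -0.03, 0.01, 0.14, -0.12], [0.06, -0.12, 0.07, 0.01, 0.02], [0.04, -0.20, 0.11, 0.2, -0.13], [0.04, -0.24, 0.12, 0.32, -0.23], [-0.03, 0.28, -0.14, -0.44, 0.33]]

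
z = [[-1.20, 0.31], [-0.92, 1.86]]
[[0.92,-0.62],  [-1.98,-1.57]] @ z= [[-0.53,-0.87], [3.82,-3.53]]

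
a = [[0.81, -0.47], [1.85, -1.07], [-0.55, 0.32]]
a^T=[[0.81,1.85,-0.55], [-0.47,-1.07,0.32]]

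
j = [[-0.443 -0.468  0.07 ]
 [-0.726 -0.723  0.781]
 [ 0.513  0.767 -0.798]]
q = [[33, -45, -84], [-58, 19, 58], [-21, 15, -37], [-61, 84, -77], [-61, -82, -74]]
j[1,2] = 0.781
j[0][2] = 0.07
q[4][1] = -82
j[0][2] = 0.07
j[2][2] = -0.798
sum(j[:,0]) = -0.656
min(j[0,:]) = -0.468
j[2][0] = 0.513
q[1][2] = 58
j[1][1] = -0.723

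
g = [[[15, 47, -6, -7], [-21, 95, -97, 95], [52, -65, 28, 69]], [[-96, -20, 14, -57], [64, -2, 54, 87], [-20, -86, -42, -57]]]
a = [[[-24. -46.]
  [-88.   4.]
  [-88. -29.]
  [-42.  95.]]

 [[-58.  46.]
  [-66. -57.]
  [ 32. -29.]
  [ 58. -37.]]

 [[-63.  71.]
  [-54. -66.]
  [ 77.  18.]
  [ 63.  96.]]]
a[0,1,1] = 4.0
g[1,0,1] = -20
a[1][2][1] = -29.0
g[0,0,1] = 47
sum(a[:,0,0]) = -145.0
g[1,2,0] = -20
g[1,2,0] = -20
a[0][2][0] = -88.0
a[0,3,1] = 95.0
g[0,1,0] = -21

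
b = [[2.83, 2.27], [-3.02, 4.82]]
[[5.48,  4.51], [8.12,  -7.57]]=b @ [[0.39,  1.9], [1.93,  -0.38]]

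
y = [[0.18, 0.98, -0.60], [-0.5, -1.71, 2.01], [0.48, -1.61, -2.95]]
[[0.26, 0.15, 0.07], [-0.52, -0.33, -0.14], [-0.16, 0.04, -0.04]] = y@[[-0.11,0.11,-0.01], [0.23,0.1,0.06], [-0.09,-0.05,-0.02]]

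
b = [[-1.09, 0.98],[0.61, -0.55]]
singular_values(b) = [1.68, 0.0]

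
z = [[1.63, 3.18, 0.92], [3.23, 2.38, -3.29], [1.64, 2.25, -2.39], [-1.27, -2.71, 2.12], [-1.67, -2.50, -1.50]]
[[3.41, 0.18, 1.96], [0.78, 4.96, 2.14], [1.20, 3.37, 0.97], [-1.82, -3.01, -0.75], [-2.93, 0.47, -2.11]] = z @[[-0.13,0.42,0.89],[1.03,0.13,0.08],[0.38,-1.00,0.28]]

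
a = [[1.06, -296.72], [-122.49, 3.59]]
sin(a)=[[-0.4, 0.89], [0.37, -0.40]]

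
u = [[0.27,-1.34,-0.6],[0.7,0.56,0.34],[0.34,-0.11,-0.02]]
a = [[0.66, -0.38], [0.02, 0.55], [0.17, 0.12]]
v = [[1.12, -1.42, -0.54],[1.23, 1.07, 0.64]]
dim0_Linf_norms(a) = [0.66, 0.55]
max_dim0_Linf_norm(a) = 0.66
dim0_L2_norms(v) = [1.66, 1.78, 0.84]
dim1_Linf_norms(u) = [1.34, 0.7, 0.34]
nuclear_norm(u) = 2.44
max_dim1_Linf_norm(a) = 0.66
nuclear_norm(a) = 1.32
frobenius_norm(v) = 2.57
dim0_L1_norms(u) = [1.31, 2.01, 0.96]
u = a @ v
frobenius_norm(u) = 1.81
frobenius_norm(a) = 0.96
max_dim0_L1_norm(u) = 2.01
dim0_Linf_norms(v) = [1.23, 1.42, 0.64]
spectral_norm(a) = 0.83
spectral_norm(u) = 1.61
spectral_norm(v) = 1.97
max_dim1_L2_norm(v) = 1.89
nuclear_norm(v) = 3.63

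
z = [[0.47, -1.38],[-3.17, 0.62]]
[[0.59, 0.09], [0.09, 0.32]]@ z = [[-0.01,-0.76], [-0.97,0.07]]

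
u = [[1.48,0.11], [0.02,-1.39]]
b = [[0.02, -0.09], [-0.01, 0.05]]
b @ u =[[0.03, 0.13], [-0.01, -0.07]]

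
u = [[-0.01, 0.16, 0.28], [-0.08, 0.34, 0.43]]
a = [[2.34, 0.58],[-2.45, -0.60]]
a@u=[[-0.07, 0.57, 0.9], [0.07, -0.6, -0.94]]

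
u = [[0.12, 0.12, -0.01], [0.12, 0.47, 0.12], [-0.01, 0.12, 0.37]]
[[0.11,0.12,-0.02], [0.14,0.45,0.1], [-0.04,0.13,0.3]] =u @ [[0.81, 0.12, -0.12], [0.12, 0.91, 0.05], [-0.12, 0.05, 0.79]]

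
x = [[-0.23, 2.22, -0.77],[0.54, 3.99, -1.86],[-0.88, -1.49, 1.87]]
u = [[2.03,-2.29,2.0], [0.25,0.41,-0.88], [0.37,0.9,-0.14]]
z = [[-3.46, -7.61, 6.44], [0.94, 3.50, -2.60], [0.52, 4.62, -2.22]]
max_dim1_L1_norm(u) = 6.32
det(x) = -1.77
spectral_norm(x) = 5.48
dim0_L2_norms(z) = [3.62, 9.57, 7.29]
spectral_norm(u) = 3.74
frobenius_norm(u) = 3.92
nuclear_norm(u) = 5.35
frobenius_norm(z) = 12.56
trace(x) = 5.63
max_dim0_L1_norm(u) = 3.6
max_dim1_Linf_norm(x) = 3.99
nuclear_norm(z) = 14.25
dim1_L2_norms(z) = [10.55, 4.46, 5.15]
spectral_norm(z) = 12.46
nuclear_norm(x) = 7.02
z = u @ x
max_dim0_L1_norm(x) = 7.7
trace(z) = -2.18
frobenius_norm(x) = 5.63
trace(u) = 2.30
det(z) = -4.02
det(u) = 2.30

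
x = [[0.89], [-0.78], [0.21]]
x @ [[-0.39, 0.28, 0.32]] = [[-0.35, 0.25, 0.28], [0.3, -0.22, -0.25], [-0.08, 0.06, 0.07]]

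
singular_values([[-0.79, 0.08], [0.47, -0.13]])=[0.93, 0.07]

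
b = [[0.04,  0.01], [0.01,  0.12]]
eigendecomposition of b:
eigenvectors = [[-0.99, -0.12], [0.12, -0.99]]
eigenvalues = [0.04, 0.12]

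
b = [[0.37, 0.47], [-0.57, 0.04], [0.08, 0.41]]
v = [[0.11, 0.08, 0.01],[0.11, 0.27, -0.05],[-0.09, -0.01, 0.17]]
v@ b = [[-0.00,0.06], [-0.12,0.04], [-0.01,0.03]]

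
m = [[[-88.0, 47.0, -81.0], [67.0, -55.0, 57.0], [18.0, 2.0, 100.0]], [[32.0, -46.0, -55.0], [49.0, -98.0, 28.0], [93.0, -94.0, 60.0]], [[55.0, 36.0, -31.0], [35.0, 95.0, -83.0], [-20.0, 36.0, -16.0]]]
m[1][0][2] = -55.0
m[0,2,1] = 2.0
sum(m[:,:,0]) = 241.0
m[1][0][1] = -46.0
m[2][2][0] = -20.0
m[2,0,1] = 36.0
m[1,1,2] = 28.0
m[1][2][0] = 93.0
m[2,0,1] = 36.0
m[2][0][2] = -31.0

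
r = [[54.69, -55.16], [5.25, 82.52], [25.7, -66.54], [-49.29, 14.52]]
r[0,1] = -55.16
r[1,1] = 82.52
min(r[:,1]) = -66.54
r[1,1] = 82.52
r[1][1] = 82.52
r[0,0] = 54.69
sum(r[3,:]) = -34.769999999999996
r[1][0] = 5.25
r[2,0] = 25.7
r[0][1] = -55.16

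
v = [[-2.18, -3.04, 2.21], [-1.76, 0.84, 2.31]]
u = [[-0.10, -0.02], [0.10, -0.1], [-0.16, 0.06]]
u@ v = [[0.25, 0.29, -0.27], [-0.04, -0.39, -0.01], [0.24, 0.54, -0.22]]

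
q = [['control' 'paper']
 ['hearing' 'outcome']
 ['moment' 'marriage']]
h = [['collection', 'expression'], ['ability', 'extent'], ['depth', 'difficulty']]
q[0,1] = 'paper'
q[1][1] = 'outcome'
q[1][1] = 'outcome'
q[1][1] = 'outcome'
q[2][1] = 'marriage'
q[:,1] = ['paper', 'outcome', 'marriage']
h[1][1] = 'extent'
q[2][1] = 'marriage'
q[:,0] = ['control', 'hearing', 'moment']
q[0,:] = ['control', 'paper']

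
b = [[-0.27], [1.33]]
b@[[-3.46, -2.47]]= [[0.93, 0.67],  [-4.6, -3.29]]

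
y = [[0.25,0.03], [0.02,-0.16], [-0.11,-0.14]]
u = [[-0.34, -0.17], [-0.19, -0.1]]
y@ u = [[-0.09, -0.05],[0.02, 0.01],[0.06, 0.03]]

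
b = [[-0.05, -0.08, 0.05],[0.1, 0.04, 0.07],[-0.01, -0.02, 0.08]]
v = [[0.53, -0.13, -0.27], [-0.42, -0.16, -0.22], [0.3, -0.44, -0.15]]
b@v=[[0.02, -0.0, 0.02], [0.06, -0.05, -0.05], [0.03, -0.03, -0.0]]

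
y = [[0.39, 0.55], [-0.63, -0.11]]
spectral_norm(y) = 0.86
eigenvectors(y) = [[-0.29-0.62j, -0.29+0.62j], [(0.73+0j), 0.73-0.00j]]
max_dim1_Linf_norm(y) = 0.63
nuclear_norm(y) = 1.21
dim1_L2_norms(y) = [0.67, 0.64]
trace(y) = 0.28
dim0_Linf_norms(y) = [0.63, 0.55]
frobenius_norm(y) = 0.93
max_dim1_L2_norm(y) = 0.67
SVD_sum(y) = [[0.52, 0.35], [-0.49, -0.33]] + [[-0.13, 0.2], [-0.14, 0.22]]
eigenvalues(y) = [(0.14+0.53j), (0.14-0.53j)]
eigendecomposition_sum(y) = [[0.20+0.23j,  (0.27-0.07j)], [(-0.32+0.08j),  (-0.05+0.3j)]] + [[0.20-0.23j, 0.27+0.07j], [-0.32-0.08j, (-0.05-0.3j)]]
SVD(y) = [[-0.73, 0.68],[0.68, 0.73]] @ diag([0.8595624954552646, 0.35320293940837794]) @ [[-0.83, -0.56], [-0.56, 0.83]]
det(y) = 0.30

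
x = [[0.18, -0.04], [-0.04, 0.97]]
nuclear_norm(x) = 1.15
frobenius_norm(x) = 0.99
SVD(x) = [[-0.05, 1.0], [1.0, 0.05]] @ diag([0.9720201506221063, 0.17797984937789366]) @ [[-0.05, 1.00], [1.00, 0.05]]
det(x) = 0.17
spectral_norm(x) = 0.97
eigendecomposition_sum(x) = [[0.18, 0.01],  [0.01, 0.00]] + [[0.0,  -0.05], [-0.05,  0.97]]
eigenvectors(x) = [[-1.00,0.05], [-0.05,-1.0]]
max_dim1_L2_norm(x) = 0.97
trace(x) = 1.15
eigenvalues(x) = [0.18, 0.97]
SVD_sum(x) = [[0.0,-0.05], [-0.05,0.97]] + [[0.18, 0.01], [0.01, 0.00]]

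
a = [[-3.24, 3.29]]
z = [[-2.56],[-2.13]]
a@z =[[1.29]]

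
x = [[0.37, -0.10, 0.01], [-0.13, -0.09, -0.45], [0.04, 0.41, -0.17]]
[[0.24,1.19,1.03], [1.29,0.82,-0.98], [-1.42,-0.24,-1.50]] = x @[[-0.44, 2.8, 1.94], [-4.20, -1.81, -2.92], [-1.89, -2.28, 2.21]]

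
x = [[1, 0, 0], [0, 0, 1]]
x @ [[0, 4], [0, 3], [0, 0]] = [[0, 4], [0, 0]]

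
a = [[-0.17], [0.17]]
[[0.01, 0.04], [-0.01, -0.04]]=a @ [[-0.04, -0.23]]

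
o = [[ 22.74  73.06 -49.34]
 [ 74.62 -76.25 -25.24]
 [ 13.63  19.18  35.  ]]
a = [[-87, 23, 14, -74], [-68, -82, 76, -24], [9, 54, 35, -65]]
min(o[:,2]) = -49.34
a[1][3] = -24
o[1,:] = [74.62, -76.25, -25.24]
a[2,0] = 9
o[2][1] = 19.18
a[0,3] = -74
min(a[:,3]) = -74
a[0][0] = -87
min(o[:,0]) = 13.63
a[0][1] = 23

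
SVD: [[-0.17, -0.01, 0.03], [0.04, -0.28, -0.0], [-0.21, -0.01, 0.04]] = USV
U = [[-0.37, -0.51, -0.78], [0.81, -0.59, 0.01], [-0.46, -0.62, 0.63]]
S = [0.29, 0.27, 0.0]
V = [[0.66, -0.75, -0.10],[0.73, 0.67, -0.15],[0.18, 0.03, 0.98]]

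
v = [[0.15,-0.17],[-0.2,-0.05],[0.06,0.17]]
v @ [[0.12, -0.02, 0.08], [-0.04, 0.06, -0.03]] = [[0.02,-0.01,0.02], [-0.02,0.00,-0.01], [0.0,0.01,-0.00]]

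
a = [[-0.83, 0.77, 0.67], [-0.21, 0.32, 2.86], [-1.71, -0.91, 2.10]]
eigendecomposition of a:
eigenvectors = [[-0.81+0.00j,0.28-0.09j,0.28+0.09j], [0.50+0.00j,0.76+0.00j,(0.76-0j)], [(-0.3+0j),0.29+0.50j,(0.29-0.5j)]]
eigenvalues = [(-1.05+0j), (1.32+1.9j), (1.32-1.9j)]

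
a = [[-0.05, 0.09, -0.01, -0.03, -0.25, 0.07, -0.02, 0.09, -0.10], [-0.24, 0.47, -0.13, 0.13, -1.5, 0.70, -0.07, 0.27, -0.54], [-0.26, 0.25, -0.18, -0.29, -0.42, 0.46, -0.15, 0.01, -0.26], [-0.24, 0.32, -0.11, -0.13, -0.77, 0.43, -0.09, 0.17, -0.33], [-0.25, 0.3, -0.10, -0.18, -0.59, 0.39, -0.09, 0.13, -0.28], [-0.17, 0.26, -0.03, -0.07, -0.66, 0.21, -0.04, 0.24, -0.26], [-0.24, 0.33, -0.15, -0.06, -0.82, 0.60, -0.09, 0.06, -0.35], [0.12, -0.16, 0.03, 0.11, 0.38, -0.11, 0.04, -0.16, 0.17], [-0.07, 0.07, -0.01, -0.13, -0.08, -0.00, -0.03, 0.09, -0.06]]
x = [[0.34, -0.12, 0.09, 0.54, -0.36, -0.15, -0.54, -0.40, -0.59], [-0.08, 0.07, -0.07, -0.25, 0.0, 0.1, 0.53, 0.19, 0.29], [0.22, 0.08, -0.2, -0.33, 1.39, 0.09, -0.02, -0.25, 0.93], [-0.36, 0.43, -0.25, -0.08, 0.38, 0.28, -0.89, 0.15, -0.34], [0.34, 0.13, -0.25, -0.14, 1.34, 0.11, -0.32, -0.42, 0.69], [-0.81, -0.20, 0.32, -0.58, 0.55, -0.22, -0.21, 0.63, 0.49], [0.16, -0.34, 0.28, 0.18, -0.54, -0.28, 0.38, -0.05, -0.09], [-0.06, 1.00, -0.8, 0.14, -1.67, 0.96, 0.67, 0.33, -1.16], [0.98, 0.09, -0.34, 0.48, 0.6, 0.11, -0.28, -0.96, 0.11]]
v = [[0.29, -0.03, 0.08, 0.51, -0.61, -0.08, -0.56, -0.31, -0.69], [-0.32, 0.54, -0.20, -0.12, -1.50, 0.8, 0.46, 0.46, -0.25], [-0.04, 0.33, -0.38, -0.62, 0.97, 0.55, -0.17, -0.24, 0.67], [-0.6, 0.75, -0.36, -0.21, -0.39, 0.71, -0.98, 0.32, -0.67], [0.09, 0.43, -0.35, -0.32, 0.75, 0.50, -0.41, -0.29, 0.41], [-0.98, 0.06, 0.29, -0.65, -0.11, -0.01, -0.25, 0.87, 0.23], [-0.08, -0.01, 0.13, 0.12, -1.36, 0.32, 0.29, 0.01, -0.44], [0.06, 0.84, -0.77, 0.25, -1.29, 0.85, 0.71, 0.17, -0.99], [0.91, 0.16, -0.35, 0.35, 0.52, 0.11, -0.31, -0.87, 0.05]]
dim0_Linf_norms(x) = [0.98, 1.0, 0.8, 0.58, 1.67, 0.96, 0.89, 0.96, 1.16]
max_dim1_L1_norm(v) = 5.93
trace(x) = 2.07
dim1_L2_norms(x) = [1.18, 0.7, 1.75, 1.24, 1.67, 1.47, 0.88, 2.7, 1.64]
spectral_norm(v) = 3.52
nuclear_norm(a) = 3.81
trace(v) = 1.49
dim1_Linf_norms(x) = [0.59, 0.53, 1.39, 0.89, 1.34, 0.81, 0.54, 1.67, 0.98]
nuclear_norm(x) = 8.94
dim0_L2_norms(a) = [0.59, 0.83, 0.31, 0.43, 2.17, 1.21, 0.24, 0.47, 0.88]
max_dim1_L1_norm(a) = 4.05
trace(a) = -0.58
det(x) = -0.00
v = a + x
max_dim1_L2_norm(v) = 2.29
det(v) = 0.00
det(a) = -0.00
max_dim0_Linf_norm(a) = 1.5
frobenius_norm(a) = 2.92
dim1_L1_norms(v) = [3.16, 4.65, 3.97, 4.99, 3.55, 3.45, 2.76, 5.93, 3.63]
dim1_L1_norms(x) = [3.13, 1.58, 3.51, 3.16, 3.74, 4.01, 2.3, 6.79, 3.95]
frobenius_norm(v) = 4.99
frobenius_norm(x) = 4.71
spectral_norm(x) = 3.50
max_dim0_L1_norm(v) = 7.5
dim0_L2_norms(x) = [1.44, 1.18, 1.06, 1.05, 2.78, 1.09, 1.48, 1.37, 1.87]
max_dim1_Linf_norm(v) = 1.5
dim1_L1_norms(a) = [0.71, 4.05, 2.28, 2.59, 2.31, 1.94, 2.7, 1.28, 0.54]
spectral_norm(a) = 2.85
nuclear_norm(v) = 10.50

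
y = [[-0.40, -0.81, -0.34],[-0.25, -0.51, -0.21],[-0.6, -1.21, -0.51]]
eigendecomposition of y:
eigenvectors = [[-0.52, -0.84, 0.28],[-0.33, 0.21, -0.48],[-0.79, 0.49, 0.83]]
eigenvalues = [-1.41, 0.0, -0.01]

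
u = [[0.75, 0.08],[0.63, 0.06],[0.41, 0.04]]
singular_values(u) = [1.07, 0.01]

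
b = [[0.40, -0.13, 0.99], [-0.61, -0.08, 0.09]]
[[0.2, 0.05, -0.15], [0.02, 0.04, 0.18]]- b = [[-0.20,0.18,-1.14], [0.63,0.12,0.09]]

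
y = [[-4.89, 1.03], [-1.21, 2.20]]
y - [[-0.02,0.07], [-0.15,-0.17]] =[[-4.87, 0.96],[-1.06, 2.37]]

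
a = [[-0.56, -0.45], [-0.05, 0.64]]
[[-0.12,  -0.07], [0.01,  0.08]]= a@[[0.19, 0.03],  [0.03, 0.12]]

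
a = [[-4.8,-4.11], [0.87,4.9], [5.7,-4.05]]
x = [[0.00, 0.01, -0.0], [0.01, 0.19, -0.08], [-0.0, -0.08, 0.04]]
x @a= [[0.01,  0.05], [-0.34,  1.21], [0.16,  -0.55]]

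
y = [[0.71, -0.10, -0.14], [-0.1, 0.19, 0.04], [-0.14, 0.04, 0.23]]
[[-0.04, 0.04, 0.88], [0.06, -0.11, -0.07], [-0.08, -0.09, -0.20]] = y @ [[-0.1,-0.09,1.25], [0.34,-0.54,0.33], [-0.46,-0.35,-0.16]]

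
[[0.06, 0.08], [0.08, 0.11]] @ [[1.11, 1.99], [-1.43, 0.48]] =[[-0.05, 0.16], [-0.07, 0.21]]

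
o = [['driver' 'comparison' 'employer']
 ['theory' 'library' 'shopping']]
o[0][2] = 'employer'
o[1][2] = 'shopping'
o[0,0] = 'driver'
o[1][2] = 'shopping'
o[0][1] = 'comparison'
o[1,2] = 'shopping'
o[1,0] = 'theory'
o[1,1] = 'library'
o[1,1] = 'library'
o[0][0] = 'driver'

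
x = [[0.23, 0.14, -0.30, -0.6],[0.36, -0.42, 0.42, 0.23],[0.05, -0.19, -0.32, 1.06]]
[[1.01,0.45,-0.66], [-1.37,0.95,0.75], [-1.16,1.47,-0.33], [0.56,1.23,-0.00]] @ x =[[0.36,  0.08,  0.1,  -1.20], [0.06,  -0.73,  0.57,  1.84], [0.25,  -0.72,  1.07,  0.68], [0.57,  -0.44,  0.35,  -0.05]]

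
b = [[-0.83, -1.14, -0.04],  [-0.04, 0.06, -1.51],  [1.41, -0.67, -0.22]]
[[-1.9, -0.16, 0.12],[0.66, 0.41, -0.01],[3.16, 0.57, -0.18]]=b @ [[2.2,0.32,-0.13], [0.08,-0.08,-0.01], [-0.49,-0.28,0.01]]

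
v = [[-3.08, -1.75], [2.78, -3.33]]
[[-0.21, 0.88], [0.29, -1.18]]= v @ [[0.08, -0.33], [-0.02, 0.08]]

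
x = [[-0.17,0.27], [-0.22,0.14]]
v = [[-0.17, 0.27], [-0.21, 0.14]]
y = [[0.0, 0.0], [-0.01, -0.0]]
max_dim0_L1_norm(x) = 0.41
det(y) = 0.00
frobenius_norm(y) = 0.01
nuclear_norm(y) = 0.01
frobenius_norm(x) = 0.41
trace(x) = -0.03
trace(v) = -0.03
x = v + y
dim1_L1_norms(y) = [0.0, 0.01]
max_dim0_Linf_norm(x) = 0.27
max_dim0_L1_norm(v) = 0.41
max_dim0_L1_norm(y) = 0.01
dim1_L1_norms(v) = [0.44, 0.35]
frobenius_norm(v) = 0.41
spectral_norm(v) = 0.40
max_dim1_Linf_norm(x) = 0.27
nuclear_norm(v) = 0.48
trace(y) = 0.00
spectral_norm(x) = 0.40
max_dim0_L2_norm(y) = 0.01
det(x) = 0.04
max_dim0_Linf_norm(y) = 0.01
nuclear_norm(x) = 0.49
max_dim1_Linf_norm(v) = 0.27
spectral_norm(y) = 0.01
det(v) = 0.03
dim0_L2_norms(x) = [0.28, 0.3]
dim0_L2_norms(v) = [0.27, 0.3]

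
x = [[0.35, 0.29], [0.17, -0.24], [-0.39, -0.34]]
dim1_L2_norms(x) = [0.45, 0.29, 0.52]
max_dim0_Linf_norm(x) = 0.39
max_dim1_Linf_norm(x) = 0.39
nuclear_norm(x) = 0.98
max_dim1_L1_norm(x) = 0.73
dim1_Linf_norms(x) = [0.35, 0.24, 0.39]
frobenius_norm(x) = 0.75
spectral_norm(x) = 0.69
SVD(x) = [[-0.66, -0.05], [0.05, -1.00], [0.75, 0.02]] @ diag([0.6892571151681872, 0.29278768619945117]) @ [[-0.75,-0.66],[-0.66,0.75]]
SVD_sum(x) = [[0.34, 0.3],  [-0.02, -0.02],  [-0.39, -0.34]] + [[0.01, -0.01], [0.19, -0.22], [-0.00, 0.00]]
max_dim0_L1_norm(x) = 0.91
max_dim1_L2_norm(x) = 0.52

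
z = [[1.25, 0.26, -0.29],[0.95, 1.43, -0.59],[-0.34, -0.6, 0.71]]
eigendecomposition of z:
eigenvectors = [[-0.37, -0.67, 0.22], [-0.82, 0.48, 0.33], [0.43, -0.57, 0.92]]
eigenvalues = [2.16, 0.81, 0.41]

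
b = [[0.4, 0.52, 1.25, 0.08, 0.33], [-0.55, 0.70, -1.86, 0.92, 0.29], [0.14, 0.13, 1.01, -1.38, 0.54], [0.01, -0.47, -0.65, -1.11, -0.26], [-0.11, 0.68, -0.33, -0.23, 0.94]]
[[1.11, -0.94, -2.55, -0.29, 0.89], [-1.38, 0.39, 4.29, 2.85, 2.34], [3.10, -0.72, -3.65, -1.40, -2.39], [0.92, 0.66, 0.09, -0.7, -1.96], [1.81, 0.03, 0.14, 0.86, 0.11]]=b @ [[0.78, 1.32, 0.18, -0.29, 1.43], [0.42, -1.5, -0.8, 1.46, 1.92], [0.18, -0.85, -1.95, -0.70, -0.40], [-1.44, 0.3, 1.31, 0.49, 1.41], [1.42, 1.05, 0.39, -0.3, -0.9]]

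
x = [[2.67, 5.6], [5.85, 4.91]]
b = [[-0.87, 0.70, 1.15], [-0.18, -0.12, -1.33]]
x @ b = [[-3.33, 1.20, -4.38], [-5.97, 3.51, 0.2]]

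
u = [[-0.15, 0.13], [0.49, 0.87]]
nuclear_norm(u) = 1.19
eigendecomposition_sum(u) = [[-0.2, 0.02],[0.09, -0.01]] + [[0.05, 0.11], [0.4, 0.88]]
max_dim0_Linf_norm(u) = 0.87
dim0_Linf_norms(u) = [0.49, 0.87]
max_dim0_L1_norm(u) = 1.0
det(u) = -0.19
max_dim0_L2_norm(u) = 0.88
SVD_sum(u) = [[0.02, 0.04],[0.48, 0.87]] + [[-0.17, 0.09], [0.01, -0.00]]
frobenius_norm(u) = 1.02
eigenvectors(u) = [[-0.91, -0.12], [0.41, -0.99]]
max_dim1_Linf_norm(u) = 0.87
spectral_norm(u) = 1.00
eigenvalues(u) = [-0.21, 0.93]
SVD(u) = [[0.04, 1.00], [1.0, -0.04]] @ diag([0.9993171684050332, 0.1943326965051089]) @ [[0.48,  0.88], [-0.88,  0.48]]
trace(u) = 0.72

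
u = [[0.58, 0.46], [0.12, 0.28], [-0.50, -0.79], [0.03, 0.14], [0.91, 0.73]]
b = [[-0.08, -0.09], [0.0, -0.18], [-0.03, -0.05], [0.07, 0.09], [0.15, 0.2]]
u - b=[[0.66, 0.55], [0.12, 0.46], [-0.47, -0.74], [-0.04, 0.05], [0.76, 0.53]]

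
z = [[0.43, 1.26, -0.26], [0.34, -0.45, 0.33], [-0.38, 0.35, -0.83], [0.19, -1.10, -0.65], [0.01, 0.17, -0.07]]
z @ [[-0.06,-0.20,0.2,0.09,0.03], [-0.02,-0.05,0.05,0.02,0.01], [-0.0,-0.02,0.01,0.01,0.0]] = [[-0.05, -0.14, 0.15, 0.06, 0.03],[-0.01, -0.05, 0.05, 0.02, 0.01],[0.02, 0.08, -0.07, -0.04, -0.01],[0.01, 0.03, -0.02, -0.01, -0.01],[-0.00, -0.01, 0.01, 0.00, 0.00]]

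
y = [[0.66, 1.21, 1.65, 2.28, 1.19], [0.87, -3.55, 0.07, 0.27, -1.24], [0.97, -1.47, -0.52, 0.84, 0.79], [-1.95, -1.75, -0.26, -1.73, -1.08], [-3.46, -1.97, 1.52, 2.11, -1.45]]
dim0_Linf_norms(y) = [3.46, 3.55, 1.65, 2.28, 1.45]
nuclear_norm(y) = 15.45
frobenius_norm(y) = 8.17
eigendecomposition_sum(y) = [[0.23+1.15j, (-0.55+0.52j), (0.81+0.1j), (1.06+0.26j), 0.25-0.01j], [(0.53-0.07j), 0.22+0.26j, (0.07-0.36j), (0.15-0.47j), -0.11j], [(-0.08+1.02j), -0.58+0.31j, (0.65+0.28j), (0.82+0.47j), (0.21+0.05j)], [(-0.48-0.67j), (0.2-0.49j), -0.54+0.17j, (-0.75+0.14j), (-0.15+0.08j)], [-1.70-0.00j, (-0.58-0.92j), (-0.37+1.12j), -0.67+1.42j, (-0.06+0.35j)]] + [[0.23-1.15j, (-0.55-0.52j), 0.81-0.10j, (1.06-0.26j), (0.25+0.01j)],  [0.53+0.07j, (0.22-0.26j), (0.07+0.36j), (0.15+0.47j), 0.00+0.11j],  [(-0.08-1.02j), -0.58-0.31j, (0.65-0.28j), 0.82-0.47j, (0.21-0.05j)],  [-0.48+0.67j, 0.20+0.49j, -0.54-0.17j, -0.75-0.14j, (-0.15-0.08j)],  [(-1.7+0j), (-0.58+0.92j), -0.37-1.12j, (-0.67-1.42j), (-0.06-0.35j)]] + [[-0.04+0.00j, (0.04-0j), -0.02+0.00j, -0.10+0.00j, 0.04+0.00j], [(0.25-0j), -0.25+0.00j, (0.11-0j), 0.63-0.00j, (-0.23-0j)], [(1.63-0j), -1.65+0.00j, (0.71-0j), 4.09-0.00j, -1.48-0.00j], [-0.99+0.00j, 1.00-0.00j, -0.43+0.00j, -2.47+0.00j, (0.89+0j)], [-0.56+0.00j, 0.56-0.00j, -0.24+0.00j, -1.39+0.00j, (0.5+0j)]] + [[(0.12-0.05j), (1.13+2.1j), 0.02-1.05j, (0.13-1.91j), (0.33+1.23j)], [(-0.22+0.08j), -1.87-3.71j, -0.09+1.83j, (-0.33+3.31j), -0.51-2.16j], [(-0.25-0.07j), 0.67-4.66j, -1.27+1.64j, (-2.45+2.86j), 0.93-2.34j], [(-0+0.09j), -1.57+0.12j, (0.63+0.29j), (1.11+0.59j), (-0.83-0.13j)], [0.25+0.07j, (-0.68+4.57j), (1.26-1.61j), 2.42-2.80j, (-0.92+2.29j)]] + [[(0.12+0.05j),1.13-2.10j,0.02+1.05j,(0.13+1.91j),(0.33-1.23j)],[(-0.22-0.08j),-1.87+3.71j,(-0.09-1.83j),(-0.33-3.31j),(-0.51+2.16j)],[-0.25+0.07j,0.67+4.66j,(-1.27-1.64j),-2.45-2.86j,(0.93+2.34j)],[-0.00-0.09j,-1.57-0.12j,0.63-0.29j,1.11-0.59j,(-0.83+0.13j)],[0.25-0.07j,-0.68-4.57j,1.26+1.61j,(2.42+2.8j),-0.92-2.29j]]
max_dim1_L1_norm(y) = 10.51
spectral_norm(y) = 5.78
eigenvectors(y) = [[(-0.09-0.46j),(-0.09+0.46j),(-0.02+0j),0.23-0.17j,0.23+0.17j], [(-0.21+0.03j),(-0.21-0.03j),(0.12+0j),-0.41+0.29j,(-0.41-0.29j)], [0.03-0.41j,(0.03+0.41j),0.82+0.00j,(-0.57+0j),-0.57-0.00j], [0.19+0.27j,0.19-0.27j,-0.49+0.00j,(0.04+0.19j),(0.04-0.19j)], [0.68+0.00j,0.68-0.00j,-0.28+0.00j,0.56+0.00j,(0.56-0j)]]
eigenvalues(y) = [(0.3+2.19j), (0.3-2.19j), (-1.54+0j), (-2.82+0.76j), (-2.82-0.76j)]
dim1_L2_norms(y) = [3.35, 3.87, 2.17, 3.33, 4.97]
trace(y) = -6.59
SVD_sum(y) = [[0.77, 1.04, -0.14, -0.08, 0.59], [-1.42, -1.92, 0.26, 0.14, -1.08], [-0.12, -0.16, 0.02, 0.01, -0.09], [-1.43, -1.92, 0.26, 0.14, -1.09], [-2.24, -3.02, 0.42, 0.23, -1.71]] + [[-0.88, 0.80, 1.37, 2.11, 0.35], [0.38, -0.34, -0.59, -0.91, -0.15], [0.08, -0.07, -0.12, -0.19, -0.03], [0.45, -0.41, -0.71, -1.09, -0.18], [-0.84, 0.76, 1.31, 2.01, 0.34]] + [[0.71,-0.57,0.04,0.47,0.14], [1.73,-1.38,0.09,1.13,0.34], [1.34,-1.07,0.07,0.88,0.27], [-0.91,0.72,-0.05,-0.59,-0.18], [-0.34,0.27,-0.02,-0.22,-0.07]] + [[0.07, 0.04, 0.11, -0.04, -0.13], [0.19, 0.09, 0.30, -0.09, -0.35], [-0.33, -0.16, -0.52, 0.16, 0.61], [-0.05, -0.02, -0.08, 0.02, 0.09], [-0.05, -0.02, -0.08, 0.02, 0.09]] + [[-0.02, -0.1, 0.27, -0.19, 0.24],  [-0.00, -0.00, 0.01, -0.00, 0.0],  [-0.00, -0.01, 0.03, -0.02, 0.03],  [-0.02, -0.11, 0.31, -0.21, 0.28],  [0.01, 0.04, -0.11, 0.08, -0.1]]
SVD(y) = [[-0.25, 0.65, 0.29, -0.18, 0.63], [0.46, -0.28, 0.69, -0.48, 0.01], [0.04, -0.06, 0.54, 0.84, 0.07], [0.46, -0.34, -0.36, 0.13, 0.73], [0.72, 0.62, -0.14, 0.12, -0.26]] @ diag([5.777013916040593, 4.317395929712455, 3.622079877428101, 1.0729337298870647, 0.6620824516453262]) @ [[-0.54, -0.73, 0.10, 0.05, -0.41], [-0.31, 0.29, 0.49, 0.75, 0.13], [0.69, -0.55, 0.03, 0.45, 0.14], [-0.37, -0.18, -0.58, 0.18, 0.68], [-0.05, -0.24, 0.64, -0.44, 0.58]]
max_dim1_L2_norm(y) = 4.97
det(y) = -64.18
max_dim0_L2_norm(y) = 4.81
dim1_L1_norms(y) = [6.99, 6.0, 4.59, 6.77, 10.51]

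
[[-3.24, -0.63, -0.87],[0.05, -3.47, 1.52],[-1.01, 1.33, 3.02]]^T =[[-3.24, 0.05, -1.01], [-0.63, -3.47, 1.33], [-0.87, 1.52, 3.02]]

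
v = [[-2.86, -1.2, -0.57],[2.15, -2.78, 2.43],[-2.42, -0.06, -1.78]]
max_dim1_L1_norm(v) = 7.36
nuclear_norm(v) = 8.82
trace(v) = -7.42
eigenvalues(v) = [(-3.45+1.96j), (-3.45-1.96j), (-0.52+0j)]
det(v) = -8.20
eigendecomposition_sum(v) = [[-1.37+0.64j, -0.63-0.63j, -0.37+0.70j],  [1.01+2.80j, -1.36+1.12j, 1.31+0.86j],  [(-1.33-0.53j), 0.03-0.84j, (-0.73+0.2j)]] + [[-1.37-0.64j,(-0.63+0.63j),-0.37-0.70j],  [1.01-2.80j,(-1.36-1.12j),(1.31-0.86j)],  [-1.33+0.53j,0.03+0.84j,(-0.73-0.2j)]] + [[(-0.13-0j), (0.06-0j), 0.18-0.00j],[0.13+0.00j, (-0.07+0j), -0.19+0.00j],[0.23+0.00j, -0.12+0.00j, -0.33+0.00j]]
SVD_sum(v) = [[-1.7, 0.62, -1.24],  [2.96, -1.08, 2.16],  [-2.22, 0.81, -1.62]] + [[-1.04, -1.94, 0.46], [-0.88, -1.64, 0.39], [-0.38, -0.70, 0.16]] + [[-0.12, 0.11, 0.22], [0.06, -0.06, -0.12], [0.18, -0.17, -0.33]]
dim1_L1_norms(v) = [4.63, 7.36, 4.26]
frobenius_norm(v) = 6.10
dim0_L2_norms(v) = [4.32, 3.03, 3.07]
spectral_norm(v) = 5.26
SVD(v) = [[-0.42, -0.74, -0.53],[0.73, -0.62, 0.29],[-0.54, -0.27, 0.80]] @ diag([5.261050223971305, 3.0477400527900453, 0.5112055471831204]) @ [[0.77, -0.28, 0.57], [0.46, 0.86, -0.20], [0.43, -0.42, -0.8]]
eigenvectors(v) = [[(-0.04-0.41j), (-0.04+0.41j), -0.42+0.00j], [(-0.82+0j), (-0.82-0j), (0.45+0j)], [(0.26-0.29j), (0.26+0.29j), 0.79+0.00j]]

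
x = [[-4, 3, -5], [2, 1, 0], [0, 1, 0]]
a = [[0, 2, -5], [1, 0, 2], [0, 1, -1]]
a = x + [[4, -1, 0], [-1, -1, 2], [0, 0, -1]]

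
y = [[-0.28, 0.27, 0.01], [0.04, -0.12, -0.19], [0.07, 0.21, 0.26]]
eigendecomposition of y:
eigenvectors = [[0.98+0.00j, 0.22-0.31j, 0.22+0.31j], [(-0.21+0j), (0.48-0.33j), (0.48+0.33j)], [(-0.04+0j), (-0.72+0j), -0.72-0.00j]]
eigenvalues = [(-0.34+0j), (0.1+0.13j), (0.1-0.13j)]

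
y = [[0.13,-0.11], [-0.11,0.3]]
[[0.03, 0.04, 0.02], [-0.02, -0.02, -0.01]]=y @ [[0.3, 0.39, 0.19], [0.04, 0.06, 0.03]]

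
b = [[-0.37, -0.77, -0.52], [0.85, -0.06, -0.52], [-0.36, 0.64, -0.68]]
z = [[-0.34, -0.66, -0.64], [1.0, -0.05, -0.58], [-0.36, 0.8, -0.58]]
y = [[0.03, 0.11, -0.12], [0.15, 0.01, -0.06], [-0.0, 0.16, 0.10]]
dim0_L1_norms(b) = [1.58, 1.47, 1.72]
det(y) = -0.00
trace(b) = -1.11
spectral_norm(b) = 1.01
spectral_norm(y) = 0.20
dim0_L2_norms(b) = [0.99, 1.0, 1.0]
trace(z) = -0.97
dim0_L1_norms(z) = [1.7, 1.51, 1.8]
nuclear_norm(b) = 3.00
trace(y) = 0.14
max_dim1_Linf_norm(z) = 1.0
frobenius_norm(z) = 1.85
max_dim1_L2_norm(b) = 1.0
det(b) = -1.00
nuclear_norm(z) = 3.19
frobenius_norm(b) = 1.73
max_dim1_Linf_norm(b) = 0.85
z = y + b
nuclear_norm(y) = 0.50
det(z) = -1.19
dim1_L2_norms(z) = [0.98, 1.16, 1.05]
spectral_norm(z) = 1.17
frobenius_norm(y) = 0.30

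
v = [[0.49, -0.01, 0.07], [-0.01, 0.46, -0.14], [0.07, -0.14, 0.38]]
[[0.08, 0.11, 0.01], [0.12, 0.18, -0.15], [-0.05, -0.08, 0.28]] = v@[[0.18, 0.25, -0.08], [0.25, 0.35, -0.12], [-0.08, -0.12, 0.71]]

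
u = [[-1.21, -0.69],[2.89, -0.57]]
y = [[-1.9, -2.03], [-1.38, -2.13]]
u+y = [[-3.11, -2.72], [1.51, -2.70]]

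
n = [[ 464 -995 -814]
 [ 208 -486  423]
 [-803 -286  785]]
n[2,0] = -803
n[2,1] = -286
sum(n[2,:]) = -304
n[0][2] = -814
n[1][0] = 208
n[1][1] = -486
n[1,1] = -486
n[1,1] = -486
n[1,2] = 423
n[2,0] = -803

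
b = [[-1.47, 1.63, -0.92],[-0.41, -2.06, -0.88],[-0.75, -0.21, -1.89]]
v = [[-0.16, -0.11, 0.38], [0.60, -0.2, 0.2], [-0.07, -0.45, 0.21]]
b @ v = [[1.28,  0.25,  -0.43], [-1.11,  0.85,  -0.75], [0.13,  0.98,  -0.72]]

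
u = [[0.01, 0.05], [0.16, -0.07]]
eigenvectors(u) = [[0.65,  -0.34], [0.76,  0.94]]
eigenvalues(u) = [0.07, -0.13]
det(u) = -0.01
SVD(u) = [[0.07, -1.0], [-1.00, -0.07]] @ diag([0.17501084570192954, 0.049711204840512835]) @ [[-0.91, 0.42], [-0.42, -0.91]]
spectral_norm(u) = 0.18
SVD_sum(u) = [[-0.01,0.00], [0.16,-0.07]] + [[0.02, 0.05], [0.00, 0.0]]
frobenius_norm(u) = 0.18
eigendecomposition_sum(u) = [[0.05,  0.02], [0.06,  0.02]] + [[-0.04, 0.03], [0.1, -0.09]]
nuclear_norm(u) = 0.22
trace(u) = -0.06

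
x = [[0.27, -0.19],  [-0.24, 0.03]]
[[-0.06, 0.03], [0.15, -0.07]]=x @ [[-0.69, 0.33], [-0.66, 0.32]]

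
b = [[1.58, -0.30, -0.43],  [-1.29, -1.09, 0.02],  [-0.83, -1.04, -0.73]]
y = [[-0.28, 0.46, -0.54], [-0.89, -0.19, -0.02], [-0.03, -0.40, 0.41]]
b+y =[[1.3, 0.16, -0.97], [-2.18, -1.28, 0.00], [-0.86, -1.44, -0.32]]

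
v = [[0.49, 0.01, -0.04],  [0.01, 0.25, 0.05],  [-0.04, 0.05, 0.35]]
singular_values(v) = [0.5, 0.36, 0.23]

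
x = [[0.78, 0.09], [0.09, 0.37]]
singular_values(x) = [0.8, 0.35]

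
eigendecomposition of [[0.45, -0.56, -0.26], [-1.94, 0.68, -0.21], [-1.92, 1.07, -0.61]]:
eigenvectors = [[0.42,  -0.42,  -0.49], [-0.65,  -0.64,  -0.85], [-0.64,  -0.64,  0.21]]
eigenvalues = [1.72, -0.8, -0.4]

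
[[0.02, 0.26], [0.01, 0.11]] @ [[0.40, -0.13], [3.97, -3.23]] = [[1.04, -0.84], [0.44, -0.36]]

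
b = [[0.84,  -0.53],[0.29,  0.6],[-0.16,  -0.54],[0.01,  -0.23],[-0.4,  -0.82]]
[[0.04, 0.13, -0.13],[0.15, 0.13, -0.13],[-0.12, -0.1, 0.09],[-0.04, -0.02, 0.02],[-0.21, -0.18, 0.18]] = b@[[0.16, 0.23, -0.22],[0.18, 0.11, -0.11]]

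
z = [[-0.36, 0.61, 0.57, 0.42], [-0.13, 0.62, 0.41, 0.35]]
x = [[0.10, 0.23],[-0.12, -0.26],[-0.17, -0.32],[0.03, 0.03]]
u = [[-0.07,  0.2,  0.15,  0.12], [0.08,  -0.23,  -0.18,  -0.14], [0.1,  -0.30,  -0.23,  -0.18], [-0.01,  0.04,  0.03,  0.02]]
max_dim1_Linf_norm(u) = 0.3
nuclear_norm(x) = 0.55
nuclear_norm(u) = 0.63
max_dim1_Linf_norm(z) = 0.62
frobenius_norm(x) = 0.53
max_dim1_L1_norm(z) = 1.96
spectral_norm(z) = 1.29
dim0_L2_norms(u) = [0.15, 0.43, 0.33, 0.26]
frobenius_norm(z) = 1.30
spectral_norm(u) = 0.62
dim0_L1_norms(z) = [0.49, 1.23, 0.98, 0.77]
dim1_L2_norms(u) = [0.29, 0.33, 0.43, 0.05]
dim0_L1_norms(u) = [0.26, 0.77, 0.59, 0.46]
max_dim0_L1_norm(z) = 1.23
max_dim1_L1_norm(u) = 0.81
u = x @ z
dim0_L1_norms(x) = [0.42, 0.84]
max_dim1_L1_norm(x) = 0.49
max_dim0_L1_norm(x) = 0.84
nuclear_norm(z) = 1.46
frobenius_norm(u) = 0.62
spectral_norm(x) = 0.53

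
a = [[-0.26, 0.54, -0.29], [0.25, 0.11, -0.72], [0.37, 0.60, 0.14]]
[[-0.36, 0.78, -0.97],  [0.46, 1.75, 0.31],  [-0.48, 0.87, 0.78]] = a@ [[0.33, 1.28, 2.55],  [-0.86, 1.08, -0.36],  [-0.65, -1.82, 0.4]]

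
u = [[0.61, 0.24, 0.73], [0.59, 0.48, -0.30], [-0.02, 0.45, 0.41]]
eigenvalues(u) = [(1.11+0j), (0.2+0.52j), (0.2-0.52j)]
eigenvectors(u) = [[(-0.76+0j), -0.42+0.33j, (-0.42-0.33j)], [-0.55+0.00j, (0.65+0j), (0.65-0j)], [(-0.34+0j), (-0.21-0.49j), (-0.21+0.49j)]]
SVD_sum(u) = [[0.60, 0.47, 0.53], [0.29, 0.23, 0.26], [0.29, 0.23, 0.26]] + [[-0.11, -0.08, 0.19], [0.32, 0.22, -0.56], [-0.09, -0.06, 0.16]] + [[0.12, -0.15, 0.01], [-0.02, 0.03, -0.0], [-0.22, 0.29, -0.01]]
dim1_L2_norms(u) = [0.98, 0.82, 0.61]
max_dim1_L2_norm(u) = 0.98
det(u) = 0.35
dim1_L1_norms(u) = [1.58, 1.37, 0.88]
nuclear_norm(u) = 2.29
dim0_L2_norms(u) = [0.85, 0.7, 0.89]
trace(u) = 1.50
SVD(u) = [[-0.83, 0.31, -0.47], [-0.4, -0.91, 0.1], [-0.4, 0.27, 0.88]] @ diag([1.1298156893498463, 0.745988048991168, 0.41124000153351103]) @ [[-0.65, -0.50, -0.57],[-0.47, -0.32, 0.82],[-0.60, 0.8, -0.03]]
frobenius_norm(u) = 1.41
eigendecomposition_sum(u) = [[0.57+0.00j, 0.50+0.00j, (0.39+0j)], [0.42+0.00j, (0.36+0j), 0.28+0.00j], [0.25+0.00j, (0.22+0j), 0.17+0.00j]] + [[(0.02+0.14j), (-0.13-0.09j), 0.17-0.17j], [0.09-0.15j, (0.06+0.18j), -0.29+0.03j], [-0.14-0.02j, (0.12-0.1j), 0.12+0.21j]] + [[0.02-0.14j, (-0.13+0.09j), (0.17+0.17j)], [0.09+0.15j, (0.06-0.18j), -0.29-0.03j], [(-0.14+0.02j), (0.12+0.1j), (0.12-0.21j)]]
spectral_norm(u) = 1.13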